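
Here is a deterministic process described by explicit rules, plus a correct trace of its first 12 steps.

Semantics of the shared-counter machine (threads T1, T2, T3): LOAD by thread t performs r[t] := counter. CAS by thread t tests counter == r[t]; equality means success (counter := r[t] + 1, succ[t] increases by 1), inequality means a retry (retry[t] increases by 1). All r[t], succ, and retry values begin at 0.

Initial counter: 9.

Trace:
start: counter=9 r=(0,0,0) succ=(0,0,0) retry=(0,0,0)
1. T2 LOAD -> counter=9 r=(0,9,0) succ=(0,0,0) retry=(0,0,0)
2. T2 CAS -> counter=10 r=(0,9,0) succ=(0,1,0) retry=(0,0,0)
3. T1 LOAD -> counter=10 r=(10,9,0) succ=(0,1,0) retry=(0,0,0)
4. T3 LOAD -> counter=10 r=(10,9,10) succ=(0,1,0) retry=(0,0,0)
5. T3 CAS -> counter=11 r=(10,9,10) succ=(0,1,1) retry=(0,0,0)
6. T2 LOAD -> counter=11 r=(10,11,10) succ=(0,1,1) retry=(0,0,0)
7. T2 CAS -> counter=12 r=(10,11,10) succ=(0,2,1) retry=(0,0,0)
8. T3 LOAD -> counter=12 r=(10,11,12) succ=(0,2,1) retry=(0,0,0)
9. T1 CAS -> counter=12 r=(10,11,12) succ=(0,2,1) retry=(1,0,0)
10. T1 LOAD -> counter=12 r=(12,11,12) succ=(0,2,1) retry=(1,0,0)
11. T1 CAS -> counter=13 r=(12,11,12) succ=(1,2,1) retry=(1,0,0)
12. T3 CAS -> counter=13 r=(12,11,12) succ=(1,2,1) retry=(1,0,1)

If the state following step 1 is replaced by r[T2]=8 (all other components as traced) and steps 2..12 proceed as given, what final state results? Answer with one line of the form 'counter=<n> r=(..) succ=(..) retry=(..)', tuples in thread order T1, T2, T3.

state after step 1 := counter=9 r=(0,8,0) succ=(0,0,0) retry=(0,0,0)
2. T2 CAS -> counter=9 r=(0,8,0) succ=(0,0,0) retry=(0,1,0)
3. T1 LOAD -> counter=9 r=(9,8,0) succ=(0,0,0) retry=(0,1,0)
4. T3 LOAD -> counter=9 r=(9,8,9) succ=(0,0,0) retry=(0,1,0)
5. T3 CAS -> counter=10 r=(9,8,9) succ=(0,0,1) retry=(0,1,0)
6. T2 LOAD -> counter=10 r=(9,10,9) succ=(0,0,1) retry=(0,1,0)
7. T2 CAS -> counter=11 r=(9,10,9) succ=(0,1,1) retry=(0,1,0)
8. T3 LOAD -> counter=11 r=(9,10,11) succ=(0,1,1) retry=(0,1,0)
9. T1 CAS -> counter=11 r=(9,10,11) succ=(0,1,1) retry=(1,1,0)
10. T1 LOAD -> counter=11 r=(11,10,11) succ=(0,1,1) retry=(1,1,0)
11. T1 CAS -> counter=12 r=(11,10,11) succ=(1,1,1) retry=(1,1,0)
12. T3 CAS -> counter=12 r=(11,10,11) succ=(1,1,1) retry=(1,1,1)

counter=12 r=(11,10,11) succ=(1,1,1) retry=(1,1,1)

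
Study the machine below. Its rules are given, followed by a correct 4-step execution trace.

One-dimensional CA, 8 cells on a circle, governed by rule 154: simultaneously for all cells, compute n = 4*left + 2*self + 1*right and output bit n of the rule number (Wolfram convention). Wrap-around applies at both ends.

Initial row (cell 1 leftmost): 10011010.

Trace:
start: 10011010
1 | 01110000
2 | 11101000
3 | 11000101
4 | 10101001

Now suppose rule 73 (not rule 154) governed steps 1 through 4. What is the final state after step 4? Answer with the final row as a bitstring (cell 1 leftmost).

00011000

(re-executing steps 1..4 under rule 73; state before step 1: 10011010)
1 | 00011000
2 | 11011011
3 | 01011010
4 | 00011000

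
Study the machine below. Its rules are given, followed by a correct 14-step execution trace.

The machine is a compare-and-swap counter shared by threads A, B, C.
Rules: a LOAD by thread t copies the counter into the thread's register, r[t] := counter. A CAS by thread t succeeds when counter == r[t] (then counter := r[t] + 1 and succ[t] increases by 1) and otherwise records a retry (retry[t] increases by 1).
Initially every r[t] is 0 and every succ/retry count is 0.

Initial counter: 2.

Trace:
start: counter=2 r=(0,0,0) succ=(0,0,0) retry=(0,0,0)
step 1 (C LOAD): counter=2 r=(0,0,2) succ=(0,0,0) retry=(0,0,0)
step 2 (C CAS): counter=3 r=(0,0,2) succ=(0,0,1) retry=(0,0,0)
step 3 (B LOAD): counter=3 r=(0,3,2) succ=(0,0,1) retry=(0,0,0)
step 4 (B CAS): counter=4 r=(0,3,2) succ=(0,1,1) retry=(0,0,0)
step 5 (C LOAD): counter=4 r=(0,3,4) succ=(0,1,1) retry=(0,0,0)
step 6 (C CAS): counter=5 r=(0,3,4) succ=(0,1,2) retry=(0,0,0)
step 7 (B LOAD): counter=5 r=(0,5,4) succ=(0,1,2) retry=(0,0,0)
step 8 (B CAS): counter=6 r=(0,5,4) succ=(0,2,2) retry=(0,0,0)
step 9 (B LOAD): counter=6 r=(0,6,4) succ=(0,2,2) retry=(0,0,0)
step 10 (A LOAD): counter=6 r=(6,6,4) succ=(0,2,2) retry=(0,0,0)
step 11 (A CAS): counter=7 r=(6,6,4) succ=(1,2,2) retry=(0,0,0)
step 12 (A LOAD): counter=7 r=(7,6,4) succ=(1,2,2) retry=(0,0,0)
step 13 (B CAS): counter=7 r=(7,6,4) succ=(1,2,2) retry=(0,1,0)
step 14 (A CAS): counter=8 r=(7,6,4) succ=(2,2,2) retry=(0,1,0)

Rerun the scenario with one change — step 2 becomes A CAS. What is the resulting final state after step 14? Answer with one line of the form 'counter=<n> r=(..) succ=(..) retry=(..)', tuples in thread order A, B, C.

(re-executing from step 2 with the substitution; state before step 2: counter=2 r=(0,0,2) succ=(0,0,0) retry=(0,0,0))
step 2 (A CAS): counter=2 r=(0,0,2) succ=(0,0,0) retry=(1,0,0)
step 3 (B LOAD): counter=2 r=(0,2,2) succ=(0,0,0) retry=(1,0,0)
step 4 (B CAS): counter=3 r=(0,2,2) succ=(0,1,0) retry=(1,0,0)
step 5 (C LOAD): counter=3 r=(0,2,3) succ=(0,1,0) retry=(1,0,0)
step 6 (C CAS): counter=4 r=(0,2,3) succ=(0,1,1) retry=(1,0,0)
step 7 (B LOAD): counter=4 r=(0,4,3) succ=(0,1,1) retry=(1,0,0)
step 8 (B CAS): counter=5 r=(0,4,3) succ=(0,2,1) retry=(1,0,0)
step 9 (B LOAD): counter=5 r=(0,5,3) succ=(0,2,1) retry=(1,0,0)
step 10 (A LOAD): counter=5 r=(5,5,3) succ=(0,2,1) retry=(1,0,0)
step 11 (A CAS): counter=6 r=(5,5,3) succ=(1,2,1) retry=(1,0,0)
step 12 (A LOAD): counter=6 r=(6,5,3) succ=(1,2,1) retry=(1,0,0)
step 13 (B CAS): counter=6 r=(6,5,3) succ=(1,2,1) retry=(1,1,0)
step 14 (A CAS): counter=7 r=(6,5,3) succ=(2,2,1) retry=(1,1,0)

counter=7 r=(6,5,3) succ=(2,2,1) retry=(1,1,0)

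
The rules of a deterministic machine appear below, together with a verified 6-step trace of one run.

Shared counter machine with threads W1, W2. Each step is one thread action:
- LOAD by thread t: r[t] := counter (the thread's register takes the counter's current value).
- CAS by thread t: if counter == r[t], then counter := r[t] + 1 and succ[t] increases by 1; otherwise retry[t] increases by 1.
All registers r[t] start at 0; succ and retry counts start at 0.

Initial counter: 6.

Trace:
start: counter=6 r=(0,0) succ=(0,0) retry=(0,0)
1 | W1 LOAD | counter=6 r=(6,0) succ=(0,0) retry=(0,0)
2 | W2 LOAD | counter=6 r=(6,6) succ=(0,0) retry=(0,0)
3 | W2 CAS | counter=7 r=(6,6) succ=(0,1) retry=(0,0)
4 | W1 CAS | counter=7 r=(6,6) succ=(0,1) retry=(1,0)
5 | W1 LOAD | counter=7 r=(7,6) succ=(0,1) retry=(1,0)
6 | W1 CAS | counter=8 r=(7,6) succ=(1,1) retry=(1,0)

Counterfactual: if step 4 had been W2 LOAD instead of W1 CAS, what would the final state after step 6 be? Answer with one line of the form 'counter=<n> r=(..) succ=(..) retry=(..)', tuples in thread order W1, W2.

counter=8 r=(7,7) succ=(1,1) retry=(0,0)

(re-executing from step 4 with the substitution; state before step 4: counter=7 r=(6,6) succ=(0,1) retry=(0,0))
4 | W2 LOAD | counter=7 r=(6,7) succ=(0,1) retry=(0,0)
5 | W1 LOAD | counter=7 r=(7,7) succ=(0,1) retry=(0,0)
6 | W1 CAS | counter=8 r=(7,7) succ=(1,1) retry=(0,0)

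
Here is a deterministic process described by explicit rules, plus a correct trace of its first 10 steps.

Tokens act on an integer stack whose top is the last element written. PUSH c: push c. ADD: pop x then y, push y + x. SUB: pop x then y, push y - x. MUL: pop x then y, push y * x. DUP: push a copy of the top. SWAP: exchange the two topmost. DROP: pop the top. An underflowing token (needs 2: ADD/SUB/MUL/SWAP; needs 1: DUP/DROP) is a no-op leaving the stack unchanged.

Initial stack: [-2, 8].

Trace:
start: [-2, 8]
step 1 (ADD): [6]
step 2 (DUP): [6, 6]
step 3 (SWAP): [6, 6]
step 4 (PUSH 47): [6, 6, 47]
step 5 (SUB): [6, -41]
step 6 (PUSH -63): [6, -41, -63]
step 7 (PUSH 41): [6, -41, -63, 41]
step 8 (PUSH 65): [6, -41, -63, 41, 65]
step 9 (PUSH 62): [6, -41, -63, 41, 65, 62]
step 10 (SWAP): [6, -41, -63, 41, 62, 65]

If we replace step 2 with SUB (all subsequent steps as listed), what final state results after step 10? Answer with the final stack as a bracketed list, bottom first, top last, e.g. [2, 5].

[-41, -63, 41, 62, 65]

(re-executing from step 2 with the substitution; state before step 2: [6])
step 2 (SUB): [6]
step 3 (SWAP): [6]
step 4 (PUSH 47): [6, 47]
step 5 (SUB): [-41]
step 6 (PUSH -63): [-41, -63]
step 7 (PUSH 41): [-41, -63, 41]
step 8 (PUSH 65): [-41, -63, 41, 65]
step 9 (PUSH 62): [-41, -63, 41, 65, 62]
step 10 (SWAP): [-41, -63, 41, 62, 65]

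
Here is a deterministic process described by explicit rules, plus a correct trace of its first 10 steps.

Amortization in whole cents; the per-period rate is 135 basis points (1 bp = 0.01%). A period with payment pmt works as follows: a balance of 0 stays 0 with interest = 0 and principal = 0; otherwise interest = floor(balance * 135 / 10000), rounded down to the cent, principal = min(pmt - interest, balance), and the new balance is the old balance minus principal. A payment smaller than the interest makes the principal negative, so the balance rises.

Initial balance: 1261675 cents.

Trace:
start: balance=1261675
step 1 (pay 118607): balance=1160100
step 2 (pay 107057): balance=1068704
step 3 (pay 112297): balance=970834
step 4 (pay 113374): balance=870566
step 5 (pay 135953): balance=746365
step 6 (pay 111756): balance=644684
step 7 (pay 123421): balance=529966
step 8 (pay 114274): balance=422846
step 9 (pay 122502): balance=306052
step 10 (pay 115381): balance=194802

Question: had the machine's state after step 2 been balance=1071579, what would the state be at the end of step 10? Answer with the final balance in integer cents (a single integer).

state after step 2 := balance=1071579
step 3 (pay 112297): balance=973748
step 4 (pay 113374): balance=873519
step 5 (pay 135953): balance=749358
step 6 (pay 111756): balance=647718
step 7 (pay 123421): balance=533041
step 8 (pay 114274): balance=425963
step 9 (pay 122502): balance=309211
step 10 (pay 115381): balance=198004

198004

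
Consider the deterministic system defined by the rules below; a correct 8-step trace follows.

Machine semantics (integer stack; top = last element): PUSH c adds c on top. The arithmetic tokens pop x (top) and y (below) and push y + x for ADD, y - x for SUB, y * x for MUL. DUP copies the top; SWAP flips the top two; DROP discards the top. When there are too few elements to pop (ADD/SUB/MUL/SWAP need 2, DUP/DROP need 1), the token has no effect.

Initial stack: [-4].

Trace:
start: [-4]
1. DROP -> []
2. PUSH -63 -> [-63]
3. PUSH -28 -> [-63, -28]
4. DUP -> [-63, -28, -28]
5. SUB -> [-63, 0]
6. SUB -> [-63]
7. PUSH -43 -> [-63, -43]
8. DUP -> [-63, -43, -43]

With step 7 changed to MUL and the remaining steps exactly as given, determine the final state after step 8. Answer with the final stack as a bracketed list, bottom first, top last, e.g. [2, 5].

[-63, -63]

(re-executing from step 7 with the substitution; state before step 7: [-63])
7. MUL -> [-63]
8. DUP -> [-63, -63]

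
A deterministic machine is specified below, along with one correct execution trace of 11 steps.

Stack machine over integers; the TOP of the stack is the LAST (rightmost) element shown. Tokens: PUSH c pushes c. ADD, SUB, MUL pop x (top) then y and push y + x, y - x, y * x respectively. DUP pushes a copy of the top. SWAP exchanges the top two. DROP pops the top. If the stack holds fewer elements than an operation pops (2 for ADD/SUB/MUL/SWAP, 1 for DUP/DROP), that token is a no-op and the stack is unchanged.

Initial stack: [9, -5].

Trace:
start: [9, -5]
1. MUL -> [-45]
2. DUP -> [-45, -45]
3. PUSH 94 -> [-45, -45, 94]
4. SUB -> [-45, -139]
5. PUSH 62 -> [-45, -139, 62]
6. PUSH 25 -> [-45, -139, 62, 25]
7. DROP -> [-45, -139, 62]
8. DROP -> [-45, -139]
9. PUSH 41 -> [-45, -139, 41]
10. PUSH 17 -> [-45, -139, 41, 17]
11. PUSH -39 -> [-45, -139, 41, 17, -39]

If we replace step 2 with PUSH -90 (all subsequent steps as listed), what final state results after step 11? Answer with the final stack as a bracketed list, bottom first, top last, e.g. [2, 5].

(re-executing from step 2 with the substitution; state before step 2: [-45])
2. PUSH -90 -> [-45, -90]
3. PUSH 94 -> [-45, -90, 94]
4. SUB -> [-45, -184]
5. PUSH 62 -> [-45, -184, 62]
6. PUSH 25 -> [-45, -184, 62, 25]
7. DROP -> [-45, -184, 62]
8. DROP -> [-45, -184]
9. PUSH 41 -> [-45, -184, 41]
10. PUSH 17 -> [-45, -184, 41, 17]
11. PUSH -39 -> [-45, -184, 41, 17, -39]

[-45, -184, 41, 17, -39]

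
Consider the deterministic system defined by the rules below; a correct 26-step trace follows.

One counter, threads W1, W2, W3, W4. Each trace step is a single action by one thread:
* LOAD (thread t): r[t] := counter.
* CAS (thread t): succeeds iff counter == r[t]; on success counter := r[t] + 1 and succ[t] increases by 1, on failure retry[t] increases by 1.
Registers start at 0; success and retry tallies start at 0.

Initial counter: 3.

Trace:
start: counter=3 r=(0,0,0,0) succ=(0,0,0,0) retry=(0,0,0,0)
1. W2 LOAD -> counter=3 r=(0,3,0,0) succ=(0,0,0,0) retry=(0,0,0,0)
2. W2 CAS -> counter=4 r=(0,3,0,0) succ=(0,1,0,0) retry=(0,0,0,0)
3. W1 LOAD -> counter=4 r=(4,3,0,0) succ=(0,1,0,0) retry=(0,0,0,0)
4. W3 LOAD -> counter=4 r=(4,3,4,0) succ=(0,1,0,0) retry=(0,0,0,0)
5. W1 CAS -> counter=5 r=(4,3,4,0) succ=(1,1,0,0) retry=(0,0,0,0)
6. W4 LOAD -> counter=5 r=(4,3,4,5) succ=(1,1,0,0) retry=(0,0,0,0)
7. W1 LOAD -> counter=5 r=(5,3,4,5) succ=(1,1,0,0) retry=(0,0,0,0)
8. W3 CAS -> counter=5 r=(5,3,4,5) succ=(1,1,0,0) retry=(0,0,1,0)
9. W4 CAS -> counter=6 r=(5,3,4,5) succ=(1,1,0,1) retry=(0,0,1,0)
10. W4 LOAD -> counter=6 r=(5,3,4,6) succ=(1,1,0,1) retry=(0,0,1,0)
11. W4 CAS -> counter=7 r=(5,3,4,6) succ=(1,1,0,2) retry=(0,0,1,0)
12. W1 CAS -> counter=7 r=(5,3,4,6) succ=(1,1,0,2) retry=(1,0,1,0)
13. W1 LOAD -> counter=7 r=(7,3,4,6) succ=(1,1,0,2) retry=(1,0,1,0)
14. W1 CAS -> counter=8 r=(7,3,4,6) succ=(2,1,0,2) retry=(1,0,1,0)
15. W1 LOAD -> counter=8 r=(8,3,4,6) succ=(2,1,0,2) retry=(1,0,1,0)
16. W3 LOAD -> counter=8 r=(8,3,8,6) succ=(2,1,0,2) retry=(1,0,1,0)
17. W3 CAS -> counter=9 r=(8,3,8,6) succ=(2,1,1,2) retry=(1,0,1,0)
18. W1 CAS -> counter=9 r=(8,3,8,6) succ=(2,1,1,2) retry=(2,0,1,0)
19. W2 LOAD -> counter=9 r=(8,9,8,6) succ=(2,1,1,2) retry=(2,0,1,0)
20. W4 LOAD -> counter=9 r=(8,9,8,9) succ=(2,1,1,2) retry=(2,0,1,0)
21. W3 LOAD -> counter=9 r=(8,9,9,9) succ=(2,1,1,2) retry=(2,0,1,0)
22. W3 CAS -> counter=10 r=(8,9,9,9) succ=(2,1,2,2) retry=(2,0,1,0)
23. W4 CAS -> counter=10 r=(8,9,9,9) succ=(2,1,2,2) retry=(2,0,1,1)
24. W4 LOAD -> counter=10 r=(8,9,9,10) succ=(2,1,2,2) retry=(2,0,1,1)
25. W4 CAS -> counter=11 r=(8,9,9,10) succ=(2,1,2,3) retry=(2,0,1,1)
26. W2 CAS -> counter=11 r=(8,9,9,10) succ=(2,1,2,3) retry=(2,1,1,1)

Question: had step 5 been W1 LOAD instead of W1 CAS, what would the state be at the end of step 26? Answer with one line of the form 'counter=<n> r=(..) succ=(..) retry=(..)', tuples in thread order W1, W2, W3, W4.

counter=10 r=(7,8,8,9) succ=(1,1,3,2) retry=(2,1,0,2)

(re-executing from step 5 with the substitution; state before step 5: counter=4 r=(4,3,4,0) succ=(0,1,0,0) retry=(0,0,0,0))
5. W1 LOAD -> counter=4 r=(4,3,4,0) succ=(0,1,0,0) retry=(0,0,0,0)
6. W4 LOAD -> counter=4 r=(4,3,4,4) succ=(0,1,0,0) retry=(0,0,0,0)
7. W1 LOAD -> counter=4 r=(4,3,4,4) succ=(0,1,0,0) retry=(0,0,0,0)
8. W3 CAS -> counter=5 r=(4,3,4,4) succ=(0,1,1,0) retry=(0,0,0,0)
9. W4 CAS -> counter=5 r=(4,3,4,4) succ=(0,1,1,0) retry=(0,0,0,1)
10. W4 LOAD -> counter=5 r=(4,3,4,5) succ=(0,1,1,0) retry=(0,0,0,1)
11. W4 CAS -> counter=6 r=(4,3,4,5) succ=(0,1,1,1) retry=(0,0,0,1)
12. W1 CAS -> counter=6 r=(4,3,4,5) succ=(0,1,1,1) retry=(1,0,0,1)
13. W1 LOAD -> counter=6 r=(6,3,4,5) succ=(0,1,1,1) retry=(1,0,0,1)
14. W1 CAS -> counter=7 r=(6,3,4,5) succ=(1,1,1,1) retry=(1,0,0,1)
15. W1 LOAD -> counter=7 r=(7,3,4,5) succ=(1,1,1,1) retry=(1,0,0,1)
16. W3 LOAD -> counter=7 r=(7,3,7,5) succ=(1,1,1,1) retry=(1,0,0,1)
17. W3 CAS -> counter=8 r=(7,3,7,5) succ=(1,1,2,1) retry=(1,0,0,1)
18. W1 CAS -> counter=8 r=(7,3,7,5) succ=(1,1,2,1) retry=(2,0,0,1)
19. W2 LOAD -> counter=8 r=(7,8,7,5) succ=(1,1,2,1) retry=(2,0,0,1)
20. W4 LOAD -> counter=8 r=(7,8,7,8) succ=(1,1,2,1) retry=(2,0,0,1)
21. W3 LOAD -> counter=8 r=(7,8,8,8) succ=(1,1,2,1) retry=(2,0,0,1)
22. W3 CAS -> counter=9 r=(7,8,8,8) succ=(1,1,3,1) retry=(2,0,0,1)
23. W4 CAS -> counter=9 r=(7,8,8,8) succ=(1,1,3,1) retry=(2,0,0,2)
24. W4 LOAD -> counter=9 r=(7,8,8,9) succ=(1,1,3,1) retry=(2,0,0,2)
25. W4 CAS -> counter=10 r=(7,8,8,9) succ=(1,1,3,2) retry=(2,0,0,2)
26. W2 CAS -> counter=10 r=(7,8,8,9) succ=(1,1,3,2) retry=(2,1,0,2)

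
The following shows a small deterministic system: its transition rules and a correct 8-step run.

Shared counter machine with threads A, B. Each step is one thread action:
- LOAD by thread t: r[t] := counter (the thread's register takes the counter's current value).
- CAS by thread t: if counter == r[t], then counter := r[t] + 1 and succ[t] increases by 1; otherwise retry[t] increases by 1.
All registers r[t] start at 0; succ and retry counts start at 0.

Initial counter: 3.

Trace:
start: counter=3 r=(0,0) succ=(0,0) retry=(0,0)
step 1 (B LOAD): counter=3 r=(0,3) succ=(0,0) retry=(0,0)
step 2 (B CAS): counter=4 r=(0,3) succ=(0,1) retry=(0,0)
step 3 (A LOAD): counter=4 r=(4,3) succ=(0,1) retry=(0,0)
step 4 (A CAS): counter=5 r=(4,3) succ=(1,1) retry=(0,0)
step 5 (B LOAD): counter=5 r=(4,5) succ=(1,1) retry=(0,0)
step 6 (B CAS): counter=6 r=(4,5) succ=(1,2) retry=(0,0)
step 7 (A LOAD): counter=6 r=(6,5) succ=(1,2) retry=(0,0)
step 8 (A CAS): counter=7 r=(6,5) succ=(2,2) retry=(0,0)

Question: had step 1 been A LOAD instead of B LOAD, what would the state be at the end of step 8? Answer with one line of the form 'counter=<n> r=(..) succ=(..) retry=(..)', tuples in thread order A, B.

counter=6 r=(5,4) succ=(2,1) retry=(0,1)

(re-executing from step 1 with the substitution; state before step 1: counter=3 r=(0,0) succ=(0,0) retry=(0,0))
step 1 (A LOAD): counter=3 r=(3,0) succ=(0,0) retry=(0,0)
step 2 (B CAS): counter=3 r=(3,0) succ=(0,0) retry=(0,1)
step 3 (A LOAD): counter=3 r=(3,0) succ=(0,0) retry=(0,1)
step 4 (A CAS): counter=4 r=(3,0) succ=(1,0) retry=(0,1)
step 5 (B LOAD): counter=4 r=(3,4) succ=(1,0) retry=(0,1)
step 6 (B CAS): counter=5 r=(3,4) succ=(1,1) retry=(0,1)
step 7 (A LOAD): counter=5 r=(5,4) succ=(1,1) retry=(0,1)
step 8 (A CAS): counter=6 r=(5,4) succ=(2,1) retry=(0,1)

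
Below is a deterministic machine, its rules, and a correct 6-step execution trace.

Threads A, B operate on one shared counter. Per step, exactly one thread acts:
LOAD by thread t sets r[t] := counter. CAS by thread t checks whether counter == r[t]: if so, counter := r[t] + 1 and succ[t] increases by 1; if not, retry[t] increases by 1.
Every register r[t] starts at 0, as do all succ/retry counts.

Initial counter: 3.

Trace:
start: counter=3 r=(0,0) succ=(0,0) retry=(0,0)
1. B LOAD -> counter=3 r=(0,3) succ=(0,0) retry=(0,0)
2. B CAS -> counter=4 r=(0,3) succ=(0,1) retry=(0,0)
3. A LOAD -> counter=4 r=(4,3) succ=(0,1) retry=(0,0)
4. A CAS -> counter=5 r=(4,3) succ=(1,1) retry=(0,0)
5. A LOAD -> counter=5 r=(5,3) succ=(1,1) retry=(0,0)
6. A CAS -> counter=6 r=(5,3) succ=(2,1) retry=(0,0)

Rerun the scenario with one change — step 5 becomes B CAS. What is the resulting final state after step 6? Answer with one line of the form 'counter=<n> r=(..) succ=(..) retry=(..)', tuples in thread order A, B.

(re-executing from step 5 with the substitution; state before step 5: counter=5 r=(4,3) succ=(1,1) retry=(0,0))
5. B CAS -> counter=5 r=(4,3) succ=(1,1) retry=(0,1)
6. A CAS -> counter=5 r=(4,3) succ=(1,1) retry=(1,1)

counter=5 r=(4,3) succ=(1,1) retry=(1,1)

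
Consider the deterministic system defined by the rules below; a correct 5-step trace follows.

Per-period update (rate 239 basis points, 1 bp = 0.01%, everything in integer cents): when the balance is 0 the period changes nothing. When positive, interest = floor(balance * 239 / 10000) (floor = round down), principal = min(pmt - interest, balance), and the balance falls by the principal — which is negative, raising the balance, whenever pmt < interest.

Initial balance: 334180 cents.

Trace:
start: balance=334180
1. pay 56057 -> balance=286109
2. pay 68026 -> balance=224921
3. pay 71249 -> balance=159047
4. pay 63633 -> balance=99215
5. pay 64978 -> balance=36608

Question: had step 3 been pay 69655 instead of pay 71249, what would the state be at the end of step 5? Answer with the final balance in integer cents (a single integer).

38279

(re-executing from step 3 with the substitution; state before step 3: balance=224921)
3. pay 69655 -> balance=160641
4. pay 63633 -> balance=100847
5. pay 64978 -> balance=38279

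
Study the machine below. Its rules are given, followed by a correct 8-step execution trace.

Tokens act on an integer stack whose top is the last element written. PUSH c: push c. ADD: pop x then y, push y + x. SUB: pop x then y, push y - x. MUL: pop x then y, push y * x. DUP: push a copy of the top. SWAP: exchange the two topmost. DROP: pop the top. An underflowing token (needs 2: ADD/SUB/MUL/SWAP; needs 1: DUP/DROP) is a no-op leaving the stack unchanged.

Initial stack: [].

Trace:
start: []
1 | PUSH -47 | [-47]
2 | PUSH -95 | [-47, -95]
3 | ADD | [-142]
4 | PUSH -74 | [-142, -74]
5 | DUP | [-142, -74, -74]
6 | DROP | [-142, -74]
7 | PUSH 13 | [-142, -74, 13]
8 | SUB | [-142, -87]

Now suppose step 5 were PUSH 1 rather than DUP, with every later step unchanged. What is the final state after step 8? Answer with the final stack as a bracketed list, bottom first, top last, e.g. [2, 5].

(re-executing from step 5 with the substitution; state before step 5: [-142, -74])
5 | PUSH 1 | [-142, -74, 1]
6 | DROP | [-142, -74]
7 | PUSH 13 | [-142, -74, 13]
8 | SUB | [-142, -87]

[-142, -87]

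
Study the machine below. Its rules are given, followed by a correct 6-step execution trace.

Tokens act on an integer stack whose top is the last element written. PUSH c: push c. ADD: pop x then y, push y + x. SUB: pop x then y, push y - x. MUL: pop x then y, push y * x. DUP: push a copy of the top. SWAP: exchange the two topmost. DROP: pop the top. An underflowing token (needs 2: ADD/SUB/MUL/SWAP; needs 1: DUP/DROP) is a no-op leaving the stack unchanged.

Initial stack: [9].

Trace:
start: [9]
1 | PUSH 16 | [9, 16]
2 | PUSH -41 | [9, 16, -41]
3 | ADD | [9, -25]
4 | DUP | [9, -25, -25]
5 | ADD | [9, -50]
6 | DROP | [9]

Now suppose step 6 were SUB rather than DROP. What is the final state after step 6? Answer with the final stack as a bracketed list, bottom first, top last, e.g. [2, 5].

[59]

(re-executing from step 6 with the substitution; state before step 6: [9, -50])
6 | SUB | [59]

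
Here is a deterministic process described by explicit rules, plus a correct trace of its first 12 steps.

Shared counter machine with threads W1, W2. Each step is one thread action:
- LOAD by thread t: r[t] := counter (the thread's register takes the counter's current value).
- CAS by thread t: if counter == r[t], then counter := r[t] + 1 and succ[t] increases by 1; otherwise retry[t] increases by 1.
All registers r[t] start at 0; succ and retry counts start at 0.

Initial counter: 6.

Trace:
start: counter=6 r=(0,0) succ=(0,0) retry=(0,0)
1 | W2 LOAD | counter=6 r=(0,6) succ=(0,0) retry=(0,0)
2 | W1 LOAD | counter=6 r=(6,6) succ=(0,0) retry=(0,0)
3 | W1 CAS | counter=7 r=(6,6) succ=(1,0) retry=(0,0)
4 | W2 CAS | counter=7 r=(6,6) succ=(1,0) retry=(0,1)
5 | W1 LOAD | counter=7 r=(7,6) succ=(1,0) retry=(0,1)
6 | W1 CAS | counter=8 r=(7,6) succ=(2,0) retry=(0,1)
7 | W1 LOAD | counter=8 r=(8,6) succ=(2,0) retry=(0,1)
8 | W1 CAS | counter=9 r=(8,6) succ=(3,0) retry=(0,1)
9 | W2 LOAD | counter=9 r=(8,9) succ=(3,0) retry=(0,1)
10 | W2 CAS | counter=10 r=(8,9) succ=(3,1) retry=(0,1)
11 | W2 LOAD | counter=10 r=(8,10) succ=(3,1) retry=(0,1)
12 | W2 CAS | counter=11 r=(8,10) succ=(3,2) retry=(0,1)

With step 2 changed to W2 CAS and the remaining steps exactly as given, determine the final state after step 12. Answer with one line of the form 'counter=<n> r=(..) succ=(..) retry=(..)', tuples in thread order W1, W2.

counter=11 r=(8,10) succ=(2,3) retry=(1,1)

(re-executing from step 2 with the substitution; state before step 2: counter=6 r=(0,6) succ=(0,0) retry=(0,0))
2 | W2 CAS | counter=7 r=(0,6) succ=(0,1) retry=(0,0)
3 | W1 CAS | counter=7 r=(0,6) succ=(0,1) retry=(1,0)
4 | W2 CAS | counter=7 r=(0,6) succ=(0,1) retry=(1,1)
5 | W1 LOAD | counter=7 r=(7,6) succ=(0,1) retry=(1,1)
6 | W1 CAS | counter=8 r=(7,6) succ=(1,1) retry=(1,1)
7 | W1 LOAD | counter=8 r=(8,6) succ=(1,1) retry=(1,1)
8 | W1 CAS | counter=9 r=(8,6) succ=(2,1) retry=(1,1)
9 | W2 LOAD | counter=9 r=(8,9) succ=(2,1) retry=(1,1)
10 | W2 CAS | counter=10 r=(8,9) succ=(2,2) retry=(1,1)
11 | W2 LOAD | counter=10 r=(8,10) succ=(2,2) retry=(1,1)
12 | W2 CAS | counter=11 r=(8,10) succ=(2,3) retry=(1,1)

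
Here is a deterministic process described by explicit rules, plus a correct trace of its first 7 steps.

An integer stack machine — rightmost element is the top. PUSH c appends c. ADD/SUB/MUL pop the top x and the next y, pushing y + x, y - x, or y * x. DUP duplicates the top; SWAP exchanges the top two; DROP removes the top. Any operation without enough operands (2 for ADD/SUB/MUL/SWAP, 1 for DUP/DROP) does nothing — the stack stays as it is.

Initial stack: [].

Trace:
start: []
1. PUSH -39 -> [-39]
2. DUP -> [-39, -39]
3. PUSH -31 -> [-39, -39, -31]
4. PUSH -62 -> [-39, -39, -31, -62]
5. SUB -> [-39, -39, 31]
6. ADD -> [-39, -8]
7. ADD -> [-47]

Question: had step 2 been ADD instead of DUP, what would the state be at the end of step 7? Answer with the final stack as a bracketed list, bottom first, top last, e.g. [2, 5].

[-8]

(re-executing from step 2 with the substitution; state before step 2: [-39])
2. ADD -> [-39]
3. PUSH -31 -> [-39, -31]
4. PUSH -62 -> [-39, -31, -62]
5. SUB -> [-39, 31]
6. ADD -> [-8]
7. ADD -> [-8]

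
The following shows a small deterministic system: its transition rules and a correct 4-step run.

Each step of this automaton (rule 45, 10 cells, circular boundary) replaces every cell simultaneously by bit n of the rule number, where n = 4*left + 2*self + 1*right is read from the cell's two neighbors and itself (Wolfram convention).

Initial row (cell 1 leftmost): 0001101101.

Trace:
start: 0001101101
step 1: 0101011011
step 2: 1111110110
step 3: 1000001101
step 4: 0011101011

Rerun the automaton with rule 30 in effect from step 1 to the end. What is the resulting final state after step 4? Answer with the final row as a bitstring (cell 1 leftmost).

(re-executing steps 1..4 under rule 30; state before step 1: 0001101101)
step 1: 1011001001
step 2: 0010111111
step 3: 1110100000
step 4: 1000110001

1000110001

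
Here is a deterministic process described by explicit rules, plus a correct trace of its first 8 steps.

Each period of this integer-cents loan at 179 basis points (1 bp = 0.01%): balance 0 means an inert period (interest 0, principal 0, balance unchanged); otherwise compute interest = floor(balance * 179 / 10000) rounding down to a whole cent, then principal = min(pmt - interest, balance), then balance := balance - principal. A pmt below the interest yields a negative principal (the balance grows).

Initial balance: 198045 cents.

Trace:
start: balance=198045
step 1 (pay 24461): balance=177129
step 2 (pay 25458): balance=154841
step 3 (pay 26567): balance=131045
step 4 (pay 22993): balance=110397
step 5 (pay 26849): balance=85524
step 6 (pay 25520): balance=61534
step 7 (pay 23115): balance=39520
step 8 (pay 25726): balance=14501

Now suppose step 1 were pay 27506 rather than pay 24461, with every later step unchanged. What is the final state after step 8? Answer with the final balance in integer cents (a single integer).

11054

(re-executing from step 1 with the substitution; state before step 1: balance=198045)
step 1 (pay 27506): balance=174084
step 2 (pay 25458): balance=151742
step 3 (pay 26567): balance=127891
step 4 (pay 22993): balance=107187
step 5 (pay 26849): balance=82256
step 6 (pay 25520): balance=58208
step 7 (pay 23115): balance=36134
step 8 (pay 25726): balance=11054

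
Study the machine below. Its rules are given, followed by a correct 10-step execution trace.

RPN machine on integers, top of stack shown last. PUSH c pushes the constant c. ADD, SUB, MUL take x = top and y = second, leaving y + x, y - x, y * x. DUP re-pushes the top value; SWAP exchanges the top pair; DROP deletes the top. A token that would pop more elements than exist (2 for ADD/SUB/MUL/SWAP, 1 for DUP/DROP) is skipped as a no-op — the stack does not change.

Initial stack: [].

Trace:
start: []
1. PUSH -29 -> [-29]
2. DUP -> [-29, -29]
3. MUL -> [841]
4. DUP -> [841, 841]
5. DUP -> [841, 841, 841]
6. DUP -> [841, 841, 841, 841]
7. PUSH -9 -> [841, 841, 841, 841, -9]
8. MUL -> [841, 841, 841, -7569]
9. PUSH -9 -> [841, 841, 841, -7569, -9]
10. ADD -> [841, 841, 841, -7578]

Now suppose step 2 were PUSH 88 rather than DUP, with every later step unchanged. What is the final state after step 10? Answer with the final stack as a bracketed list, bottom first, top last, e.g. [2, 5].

(re-executing from step 2 with the substitution; state before step 2: [-29])
2. PUSH 88 -> [-29, 88]
3. MUL -> [-2552]
4. DUP -> [-2552, -2552]
5. DUP -> [-2552, -2552, -2552]
6. DUP -> [-2552, -2552, -2552, -2552]
7. PUSH -9 -> [-2552, -2552, -2552, -2552, -9]
8. MUL -> [-2552, -2552, -2552, 22968]
9. PUSH -9 -> [-2552, -2552, -2552, 22968, -9]
10. ADD -> [-2552, -2552, -2552, 22959]

[-2552, -2552, -2552, 22959]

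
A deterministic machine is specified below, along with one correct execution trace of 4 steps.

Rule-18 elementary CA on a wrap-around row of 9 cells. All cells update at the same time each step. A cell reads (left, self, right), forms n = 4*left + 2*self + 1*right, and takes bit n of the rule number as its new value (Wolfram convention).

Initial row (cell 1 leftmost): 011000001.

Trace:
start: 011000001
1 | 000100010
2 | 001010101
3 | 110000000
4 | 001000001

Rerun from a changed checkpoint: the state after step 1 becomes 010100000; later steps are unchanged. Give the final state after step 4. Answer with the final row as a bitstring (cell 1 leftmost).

state after step 1 := 010100000
2 | 100010000
3 | 010101001
4 | 000000110

000000110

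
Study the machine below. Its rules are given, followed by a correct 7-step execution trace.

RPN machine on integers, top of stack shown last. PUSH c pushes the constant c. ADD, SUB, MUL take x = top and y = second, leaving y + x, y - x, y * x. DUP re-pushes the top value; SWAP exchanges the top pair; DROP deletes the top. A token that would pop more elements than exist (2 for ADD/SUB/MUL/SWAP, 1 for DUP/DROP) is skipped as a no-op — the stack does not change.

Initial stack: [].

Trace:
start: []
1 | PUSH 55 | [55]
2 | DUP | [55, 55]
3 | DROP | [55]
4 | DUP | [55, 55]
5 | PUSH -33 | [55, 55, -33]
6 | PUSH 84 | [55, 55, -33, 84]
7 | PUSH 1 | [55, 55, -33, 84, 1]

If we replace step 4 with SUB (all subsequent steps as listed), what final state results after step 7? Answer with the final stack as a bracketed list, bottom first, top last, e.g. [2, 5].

[55, -33, 84, 1]

(re-executing from step 4 with the substitution; state before step 4: [55])
4 | SUB | [55]
5 | PUSH -33 | [55, -33]
6 | PUSH 84 | [55, -33, 84]
7 | PUSH 1 | [55, -33, 84, 1]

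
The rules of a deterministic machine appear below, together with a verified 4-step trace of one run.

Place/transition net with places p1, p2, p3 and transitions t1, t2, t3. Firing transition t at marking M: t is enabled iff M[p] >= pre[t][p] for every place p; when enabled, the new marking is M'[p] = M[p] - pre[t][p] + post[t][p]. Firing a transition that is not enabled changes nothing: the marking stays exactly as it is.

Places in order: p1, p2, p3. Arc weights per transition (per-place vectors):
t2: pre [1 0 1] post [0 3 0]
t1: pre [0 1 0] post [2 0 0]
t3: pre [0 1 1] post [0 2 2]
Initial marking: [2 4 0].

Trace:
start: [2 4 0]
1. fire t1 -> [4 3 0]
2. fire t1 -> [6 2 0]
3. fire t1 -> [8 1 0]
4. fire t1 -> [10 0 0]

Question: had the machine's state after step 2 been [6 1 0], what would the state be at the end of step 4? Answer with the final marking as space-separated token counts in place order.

state after step 2 := [6 1 0]
3. fire t1 -> [8 0 0]
4. fire t1 -> [8 0 0]

8 0 0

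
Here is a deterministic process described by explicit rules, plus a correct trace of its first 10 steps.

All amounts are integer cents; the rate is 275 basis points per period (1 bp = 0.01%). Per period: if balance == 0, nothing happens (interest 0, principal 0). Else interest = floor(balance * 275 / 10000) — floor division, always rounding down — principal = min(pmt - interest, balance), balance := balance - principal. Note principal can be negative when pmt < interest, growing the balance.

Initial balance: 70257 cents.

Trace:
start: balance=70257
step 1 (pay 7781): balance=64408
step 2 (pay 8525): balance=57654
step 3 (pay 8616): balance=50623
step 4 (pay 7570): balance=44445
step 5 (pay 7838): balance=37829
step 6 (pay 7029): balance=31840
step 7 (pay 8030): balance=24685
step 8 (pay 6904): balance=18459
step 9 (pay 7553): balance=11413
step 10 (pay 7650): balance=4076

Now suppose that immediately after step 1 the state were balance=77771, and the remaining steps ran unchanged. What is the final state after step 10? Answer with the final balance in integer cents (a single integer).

state after step 1 := balance=77771
step 2 (pay 8525): balance=71384
step 3 (pay 8616): balance=64731
step 4 (pay 7570): balance=58941
step 5 (pay 7838): balance=52723
step 6 (pay 7029): balance=47143
step 7 (pay 8030): balance=40409
step 8 (pay 6904): balance=34616
step 9 (pay 7553): balance=28014
step 10 (pay 7650): balance=21134

21134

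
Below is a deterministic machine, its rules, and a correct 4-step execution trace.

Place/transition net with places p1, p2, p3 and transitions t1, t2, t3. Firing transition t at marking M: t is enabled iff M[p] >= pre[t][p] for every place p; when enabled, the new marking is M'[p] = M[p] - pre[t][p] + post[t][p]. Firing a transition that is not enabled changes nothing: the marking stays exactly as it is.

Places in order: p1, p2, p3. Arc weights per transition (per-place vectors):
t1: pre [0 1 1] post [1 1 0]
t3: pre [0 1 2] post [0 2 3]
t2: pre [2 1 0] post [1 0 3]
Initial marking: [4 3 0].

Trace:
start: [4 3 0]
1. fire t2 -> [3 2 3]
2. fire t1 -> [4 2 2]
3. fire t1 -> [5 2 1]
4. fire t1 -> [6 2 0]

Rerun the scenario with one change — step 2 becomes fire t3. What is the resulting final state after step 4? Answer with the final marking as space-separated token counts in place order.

(re-executing from step 2 with the substitution; state before step 2: [3 2 3])
2. fire t3 -> [3 3 4]
3. fire t1 -> [4 3 3]
4. fire t1 -> [5 3 2]

5 3 2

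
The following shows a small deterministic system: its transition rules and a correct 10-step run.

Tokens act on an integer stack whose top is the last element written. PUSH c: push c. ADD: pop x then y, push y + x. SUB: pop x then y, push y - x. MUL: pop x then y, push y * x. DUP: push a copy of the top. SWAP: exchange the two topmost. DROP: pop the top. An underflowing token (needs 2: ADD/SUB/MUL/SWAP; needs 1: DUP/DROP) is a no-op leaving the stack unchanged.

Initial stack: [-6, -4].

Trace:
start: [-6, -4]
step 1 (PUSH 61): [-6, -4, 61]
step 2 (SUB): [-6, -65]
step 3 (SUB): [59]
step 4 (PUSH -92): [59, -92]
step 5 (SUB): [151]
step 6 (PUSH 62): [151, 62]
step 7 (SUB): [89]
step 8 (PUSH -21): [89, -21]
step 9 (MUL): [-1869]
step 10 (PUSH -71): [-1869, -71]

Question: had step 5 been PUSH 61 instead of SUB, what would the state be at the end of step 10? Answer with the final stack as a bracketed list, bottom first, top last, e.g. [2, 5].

(re-executing from step 5 with the substitution; state before step 5: [59, -92])
step 5 (PUSH 61): [59, -92, 61]
step 6 (PUSH 62): [59, -92, 61, 62]
step 7 (SUB): [59, -92, -1]
step 8 (PUSH -21): [59, -92, -1, -21]
step 9 (MUL): [59, -92, 21]
step 10 (PUSH -71): [59, -92, 21, -71]

[59, -92, 21, -71]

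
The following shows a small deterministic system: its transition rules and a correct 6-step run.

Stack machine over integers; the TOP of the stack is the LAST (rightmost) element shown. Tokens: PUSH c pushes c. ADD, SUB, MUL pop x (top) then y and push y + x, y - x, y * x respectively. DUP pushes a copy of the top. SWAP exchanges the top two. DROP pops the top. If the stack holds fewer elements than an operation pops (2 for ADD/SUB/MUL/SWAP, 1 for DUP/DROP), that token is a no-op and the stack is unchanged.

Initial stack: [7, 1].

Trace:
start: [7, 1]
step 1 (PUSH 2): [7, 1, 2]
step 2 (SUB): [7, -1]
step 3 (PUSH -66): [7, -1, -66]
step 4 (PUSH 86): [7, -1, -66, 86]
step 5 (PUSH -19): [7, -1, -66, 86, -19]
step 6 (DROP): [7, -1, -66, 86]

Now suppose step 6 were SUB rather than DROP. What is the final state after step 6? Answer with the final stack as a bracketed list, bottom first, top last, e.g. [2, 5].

(re-executing from step 6 with the substitution; state before step 6: [7, -1, -66, 86, -19])
step 6 (SUB): [7, -1, -66, 105]

[7, -1, -66, 105]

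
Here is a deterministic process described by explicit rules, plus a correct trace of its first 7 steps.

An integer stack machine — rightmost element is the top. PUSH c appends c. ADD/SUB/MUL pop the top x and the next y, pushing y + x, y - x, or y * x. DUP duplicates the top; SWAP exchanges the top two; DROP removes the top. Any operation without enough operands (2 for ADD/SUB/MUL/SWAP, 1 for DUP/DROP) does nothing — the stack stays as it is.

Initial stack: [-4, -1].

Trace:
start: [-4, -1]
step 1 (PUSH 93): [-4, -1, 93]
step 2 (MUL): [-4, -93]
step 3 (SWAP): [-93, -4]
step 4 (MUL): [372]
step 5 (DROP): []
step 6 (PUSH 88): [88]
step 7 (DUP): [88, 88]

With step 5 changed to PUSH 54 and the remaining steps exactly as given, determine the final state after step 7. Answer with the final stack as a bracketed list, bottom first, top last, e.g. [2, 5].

(re-executing from step 5 with the substitution; state before step 5: [372])
step 5 (PUSH 54): [372, 54]
step 6 (PUSH 88): [372, 54, 88]
step 7 (DUP): [372, 54, 88, 88]

[372, 54, 88, 88]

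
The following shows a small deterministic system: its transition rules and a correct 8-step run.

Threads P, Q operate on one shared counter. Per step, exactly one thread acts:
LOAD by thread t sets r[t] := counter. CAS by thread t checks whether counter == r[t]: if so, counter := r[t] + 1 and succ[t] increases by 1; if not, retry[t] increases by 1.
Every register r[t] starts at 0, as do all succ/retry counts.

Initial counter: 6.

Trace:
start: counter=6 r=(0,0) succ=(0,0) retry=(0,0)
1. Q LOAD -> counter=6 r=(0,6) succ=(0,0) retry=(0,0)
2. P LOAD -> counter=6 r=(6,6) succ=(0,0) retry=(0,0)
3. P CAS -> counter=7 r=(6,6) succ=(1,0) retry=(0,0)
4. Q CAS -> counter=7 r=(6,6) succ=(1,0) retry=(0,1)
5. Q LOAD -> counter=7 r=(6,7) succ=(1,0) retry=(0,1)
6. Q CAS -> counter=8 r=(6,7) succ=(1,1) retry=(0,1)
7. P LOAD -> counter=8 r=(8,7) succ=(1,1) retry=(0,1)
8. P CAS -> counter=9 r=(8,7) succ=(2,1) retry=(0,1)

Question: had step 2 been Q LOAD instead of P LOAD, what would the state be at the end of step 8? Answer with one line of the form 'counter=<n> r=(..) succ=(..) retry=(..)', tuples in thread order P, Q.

counter=9 r=(8,7) succ=(1,2) retry=(1,0)

(re-executing from step 2 with the substitution; state before step 2: counter=6 r=(0,6) succ=(0,0) retry=(0,0))
2. Q LOAD -> counter=6 r=(0,6) succ=(0,0) retry=(0,0)
3. P CAS -> counter=6 r=(0,6) succ=(0,0) retry=(1,0)
4. Q CAS -> counter=7 r=(0,6) succ=(0,1) retry=(1,0)
5. Q LOAD -> counter=7 r=(0,7) succ=(0,1) retry=(1,0)
6. Q CAS -> counter=8 r=(0,7) succ=(0,2) retry=(1,0)
7. P LOAD -> counter=8 r=(8,7) succ=(0,2) retry=(1,0)
8. P CAS -> counter=9 r=(8,7) succ=(1,2) retry=(1,0)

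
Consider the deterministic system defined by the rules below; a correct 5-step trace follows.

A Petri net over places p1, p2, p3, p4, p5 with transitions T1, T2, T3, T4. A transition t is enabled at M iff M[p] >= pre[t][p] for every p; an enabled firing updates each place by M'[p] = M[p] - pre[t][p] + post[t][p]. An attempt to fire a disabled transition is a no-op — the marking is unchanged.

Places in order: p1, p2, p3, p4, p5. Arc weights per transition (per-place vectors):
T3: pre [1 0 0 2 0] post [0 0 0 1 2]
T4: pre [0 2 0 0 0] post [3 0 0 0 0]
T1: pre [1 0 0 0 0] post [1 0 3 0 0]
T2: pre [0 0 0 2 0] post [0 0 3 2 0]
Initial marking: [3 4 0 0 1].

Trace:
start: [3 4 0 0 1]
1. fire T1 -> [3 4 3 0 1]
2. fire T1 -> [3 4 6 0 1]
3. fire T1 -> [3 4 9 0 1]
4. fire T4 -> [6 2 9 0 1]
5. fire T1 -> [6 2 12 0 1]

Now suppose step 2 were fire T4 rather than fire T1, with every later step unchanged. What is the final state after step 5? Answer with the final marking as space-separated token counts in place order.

9 0 9 0 1

(re-executing from step 2 with the substitution; state before step 2: [3 4 3 0 1])
2. fire T4 -> [6 2 3 0 1]
3. fire T1 -> [6 2 6 0 1]
4. fire T4 -> [9 0 6 0 1]
5. fire T1 -> [9 0 9 0 1]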